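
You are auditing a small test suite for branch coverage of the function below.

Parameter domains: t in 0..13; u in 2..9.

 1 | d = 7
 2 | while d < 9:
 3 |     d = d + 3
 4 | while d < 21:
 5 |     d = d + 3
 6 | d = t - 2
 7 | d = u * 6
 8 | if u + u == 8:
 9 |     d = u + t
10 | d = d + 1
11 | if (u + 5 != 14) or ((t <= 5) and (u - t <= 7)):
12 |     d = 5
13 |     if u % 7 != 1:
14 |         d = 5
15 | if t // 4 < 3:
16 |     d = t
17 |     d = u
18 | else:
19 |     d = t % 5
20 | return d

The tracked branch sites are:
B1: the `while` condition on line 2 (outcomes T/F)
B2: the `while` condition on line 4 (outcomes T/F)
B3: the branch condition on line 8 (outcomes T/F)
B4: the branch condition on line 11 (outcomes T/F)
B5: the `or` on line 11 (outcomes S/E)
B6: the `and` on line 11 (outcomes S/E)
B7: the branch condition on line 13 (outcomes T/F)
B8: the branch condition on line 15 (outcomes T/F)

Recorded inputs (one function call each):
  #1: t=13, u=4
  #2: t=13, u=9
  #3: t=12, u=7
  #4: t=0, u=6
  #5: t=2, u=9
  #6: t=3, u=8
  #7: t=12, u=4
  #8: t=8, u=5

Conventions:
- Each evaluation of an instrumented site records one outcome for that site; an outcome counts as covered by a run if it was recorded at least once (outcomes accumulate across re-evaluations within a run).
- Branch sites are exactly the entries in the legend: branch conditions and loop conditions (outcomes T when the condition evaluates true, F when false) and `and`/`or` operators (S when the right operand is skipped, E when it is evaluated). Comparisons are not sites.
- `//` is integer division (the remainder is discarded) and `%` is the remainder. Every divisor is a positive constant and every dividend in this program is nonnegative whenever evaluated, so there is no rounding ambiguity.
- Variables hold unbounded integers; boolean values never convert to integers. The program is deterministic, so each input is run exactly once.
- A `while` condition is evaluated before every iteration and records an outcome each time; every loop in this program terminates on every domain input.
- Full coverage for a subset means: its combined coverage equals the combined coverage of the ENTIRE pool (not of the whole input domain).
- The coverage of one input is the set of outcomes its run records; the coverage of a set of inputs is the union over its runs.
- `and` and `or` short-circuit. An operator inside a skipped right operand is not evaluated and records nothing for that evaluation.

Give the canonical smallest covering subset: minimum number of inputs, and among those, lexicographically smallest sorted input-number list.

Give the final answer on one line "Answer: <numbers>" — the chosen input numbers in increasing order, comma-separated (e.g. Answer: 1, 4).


input #1 (t=13, u=4): covers B1=T, B1=F, B2=T, B2=F, B3=T, B4=T, B5=S, B7=T, B8=F
input #2 (t=13, u=9): covers B1=T, B1=F, B2=T, B2=F, B3=F, B4=F, B5=E, B6=S, B8=F
input #3 (t=12, u=7): covers B1=T, B1=F, B2=T, B2=F, B3=F, B4=T, B5=S, B7=T, B8=F
input #4 (t=0, u=6): covers B1=T, B1=F, B2=T, B2=F, B3=F, B4=T, B5=S, B7=T, B8=T
input #5 (t=2, u=9): covers B1=T, B1=F, B2=T, B2=F, B3=F, B4=T, B5=E, B6=E, B7=T, B8=T
input #6 (t=3, u=8): covers B1=T, B1=F, B2=T, B2=F, B3=F, B4=T, B5=S, B7=F, B8=T
input #7 (t=12, u=4): covers B1=T, B1=F, B2=T, B2=F, B3=T, B4=T, B5=S, B7=T, B8=F
input #8 (t=8, u=5): covers B1=T, B1=F, B2=T, B2=F, B3=F, B4=T, B5=S, B7=T, B8=T
together the pool reaches 16 outcomes: B1=T, B1=F, B2=T, B2=F, B3=T, B3=F, B4=T, B4=F, B5=S, B5=E, B6=S, B6=E, B7=T, B7=F, B8=T, B8=F
checked all size-1 subsets: none covers 16 outcomes (max 10/16)
checked all size-2 subsets: none covers 16 outcomes (max 13/16)
checked all size-3 subsets: none covers 16 outcomes (max 15/16)
size 4: inputs {1, 2, 5, 6} cover all 16 outcomes, and no lexicographically smaller subset of this size does
Answer: 1, 2, 5, 6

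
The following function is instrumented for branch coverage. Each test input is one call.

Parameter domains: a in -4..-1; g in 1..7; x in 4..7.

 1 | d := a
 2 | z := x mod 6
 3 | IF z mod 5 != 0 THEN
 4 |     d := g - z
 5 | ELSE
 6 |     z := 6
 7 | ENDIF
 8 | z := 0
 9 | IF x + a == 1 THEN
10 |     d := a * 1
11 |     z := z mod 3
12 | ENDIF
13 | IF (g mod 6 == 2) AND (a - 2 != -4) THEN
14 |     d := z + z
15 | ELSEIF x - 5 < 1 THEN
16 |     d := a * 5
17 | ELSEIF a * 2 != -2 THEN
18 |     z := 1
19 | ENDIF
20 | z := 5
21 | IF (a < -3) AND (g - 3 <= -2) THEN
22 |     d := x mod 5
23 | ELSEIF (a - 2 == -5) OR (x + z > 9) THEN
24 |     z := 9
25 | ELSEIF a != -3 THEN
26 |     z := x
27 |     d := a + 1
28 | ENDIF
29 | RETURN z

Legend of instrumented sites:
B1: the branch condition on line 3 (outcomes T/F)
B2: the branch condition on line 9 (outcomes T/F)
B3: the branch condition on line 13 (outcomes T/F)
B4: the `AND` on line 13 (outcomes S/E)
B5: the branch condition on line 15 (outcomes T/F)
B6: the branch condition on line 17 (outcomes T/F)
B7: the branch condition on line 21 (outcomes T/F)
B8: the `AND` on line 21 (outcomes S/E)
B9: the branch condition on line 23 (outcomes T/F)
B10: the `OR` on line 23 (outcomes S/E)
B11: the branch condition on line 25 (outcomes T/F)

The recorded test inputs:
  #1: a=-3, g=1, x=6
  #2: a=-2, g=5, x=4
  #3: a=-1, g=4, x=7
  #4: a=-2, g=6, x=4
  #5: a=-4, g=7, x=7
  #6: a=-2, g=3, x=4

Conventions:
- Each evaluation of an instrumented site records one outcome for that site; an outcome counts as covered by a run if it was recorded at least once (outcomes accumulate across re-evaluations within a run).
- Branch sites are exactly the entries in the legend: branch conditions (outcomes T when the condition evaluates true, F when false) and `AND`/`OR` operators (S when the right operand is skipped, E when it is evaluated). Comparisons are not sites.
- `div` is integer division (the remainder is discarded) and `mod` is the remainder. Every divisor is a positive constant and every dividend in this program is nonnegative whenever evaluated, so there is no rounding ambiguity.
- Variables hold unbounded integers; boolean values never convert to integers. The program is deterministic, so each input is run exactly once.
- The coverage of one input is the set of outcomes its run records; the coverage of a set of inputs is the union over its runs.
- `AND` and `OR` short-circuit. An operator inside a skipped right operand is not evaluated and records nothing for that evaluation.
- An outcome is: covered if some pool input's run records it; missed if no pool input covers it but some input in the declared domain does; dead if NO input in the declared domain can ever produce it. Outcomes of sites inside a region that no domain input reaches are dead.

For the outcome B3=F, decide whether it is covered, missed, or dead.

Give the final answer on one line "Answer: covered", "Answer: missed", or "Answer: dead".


B3=F is recorded by pool input(s) 1, 2, 3, 4, 5, 6 -> covered
Answer: covered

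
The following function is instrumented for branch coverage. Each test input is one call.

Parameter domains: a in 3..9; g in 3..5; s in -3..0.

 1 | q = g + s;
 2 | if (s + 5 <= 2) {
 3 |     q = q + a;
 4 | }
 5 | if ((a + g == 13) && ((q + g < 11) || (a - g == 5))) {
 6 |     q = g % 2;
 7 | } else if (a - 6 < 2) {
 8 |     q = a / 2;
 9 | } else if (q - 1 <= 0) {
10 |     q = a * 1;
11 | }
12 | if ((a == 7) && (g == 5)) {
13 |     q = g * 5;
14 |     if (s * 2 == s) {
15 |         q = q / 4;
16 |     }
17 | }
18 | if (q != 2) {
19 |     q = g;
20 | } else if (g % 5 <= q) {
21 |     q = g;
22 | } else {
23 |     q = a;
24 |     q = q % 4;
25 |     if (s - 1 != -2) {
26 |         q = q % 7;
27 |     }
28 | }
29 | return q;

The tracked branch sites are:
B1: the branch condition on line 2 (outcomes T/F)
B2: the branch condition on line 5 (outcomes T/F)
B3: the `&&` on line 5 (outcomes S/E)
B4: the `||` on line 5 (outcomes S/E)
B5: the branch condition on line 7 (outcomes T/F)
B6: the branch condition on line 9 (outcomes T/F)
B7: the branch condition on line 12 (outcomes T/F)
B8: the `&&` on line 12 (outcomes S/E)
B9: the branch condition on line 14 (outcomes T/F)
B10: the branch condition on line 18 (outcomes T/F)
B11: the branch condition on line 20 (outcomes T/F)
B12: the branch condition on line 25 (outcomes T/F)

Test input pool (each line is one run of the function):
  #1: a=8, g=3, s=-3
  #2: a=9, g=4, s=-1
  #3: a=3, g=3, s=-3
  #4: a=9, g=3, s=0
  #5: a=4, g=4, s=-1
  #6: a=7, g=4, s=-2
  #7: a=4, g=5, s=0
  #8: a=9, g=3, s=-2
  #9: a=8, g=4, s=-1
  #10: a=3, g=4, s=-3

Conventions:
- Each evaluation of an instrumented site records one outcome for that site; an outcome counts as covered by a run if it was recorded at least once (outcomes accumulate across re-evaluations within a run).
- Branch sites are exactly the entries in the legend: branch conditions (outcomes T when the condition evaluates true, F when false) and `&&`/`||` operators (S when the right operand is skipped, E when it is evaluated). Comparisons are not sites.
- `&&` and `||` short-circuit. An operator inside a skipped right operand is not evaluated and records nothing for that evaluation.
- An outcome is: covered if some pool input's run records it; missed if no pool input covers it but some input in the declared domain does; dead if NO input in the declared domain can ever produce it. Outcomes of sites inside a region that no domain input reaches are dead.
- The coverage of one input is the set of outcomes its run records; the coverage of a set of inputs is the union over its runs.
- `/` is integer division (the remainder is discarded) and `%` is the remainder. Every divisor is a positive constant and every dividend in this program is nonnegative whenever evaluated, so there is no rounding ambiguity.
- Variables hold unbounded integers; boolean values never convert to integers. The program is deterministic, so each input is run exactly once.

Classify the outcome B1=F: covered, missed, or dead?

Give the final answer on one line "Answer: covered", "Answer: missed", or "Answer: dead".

B1=F is recorded by pool input(s) 2, 4, 5, 6, 7, 8, 9 -> covered

Answer: covered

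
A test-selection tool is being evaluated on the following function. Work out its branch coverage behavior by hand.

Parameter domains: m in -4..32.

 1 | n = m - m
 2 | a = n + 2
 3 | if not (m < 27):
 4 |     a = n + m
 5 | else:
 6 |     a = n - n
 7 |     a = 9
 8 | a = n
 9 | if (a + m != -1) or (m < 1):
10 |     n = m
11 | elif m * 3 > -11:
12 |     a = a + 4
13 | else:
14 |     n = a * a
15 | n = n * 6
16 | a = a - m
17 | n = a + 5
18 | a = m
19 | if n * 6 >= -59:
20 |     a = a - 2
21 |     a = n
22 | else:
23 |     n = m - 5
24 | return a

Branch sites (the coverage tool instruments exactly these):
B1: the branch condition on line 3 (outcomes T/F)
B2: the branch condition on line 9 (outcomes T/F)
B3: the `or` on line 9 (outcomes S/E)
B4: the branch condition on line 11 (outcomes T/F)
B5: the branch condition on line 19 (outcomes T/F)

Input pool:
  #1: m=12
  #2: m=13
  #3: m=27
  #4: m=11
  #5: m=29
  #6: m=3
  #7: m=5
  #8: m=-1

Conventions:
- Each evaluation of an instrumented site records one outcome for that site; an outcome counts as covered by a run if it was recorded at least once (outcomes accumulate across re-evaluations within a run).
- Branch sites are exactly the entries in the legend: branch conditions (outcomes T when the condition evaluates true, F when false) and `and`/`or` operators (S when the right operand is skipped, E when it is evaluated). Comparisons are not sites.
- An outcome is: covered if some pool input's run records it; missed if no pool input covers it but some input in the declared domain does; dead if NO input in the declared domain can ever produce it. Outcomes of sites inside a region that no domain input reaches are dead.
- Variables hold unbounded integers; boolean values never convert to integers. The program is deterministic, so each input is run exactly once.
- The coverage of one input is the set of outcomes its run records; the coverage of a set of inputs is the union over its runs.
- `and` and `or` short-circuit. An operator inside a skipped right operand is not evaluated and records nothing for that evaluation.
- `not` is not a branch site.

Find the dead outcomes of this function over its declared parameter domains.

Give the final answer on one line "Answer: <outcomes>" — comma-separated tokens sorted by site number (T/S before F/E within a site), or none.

running all 37 domain inputs and tallying outcomes:
  B2=F: never recorded by any domain input -> dead
  B4=T: never recorded by any domain input -> dead
  B4=F: never recorded by any domain input -> dead
  reachable outcomes have witnesses, e.g. B1=T (e.g. m=27), B1=F (e.g. m=-4), B2=T (e.g. m=-4), B3=S (e.g. m=-4)

Answer: B2=F, B4=T, B4=F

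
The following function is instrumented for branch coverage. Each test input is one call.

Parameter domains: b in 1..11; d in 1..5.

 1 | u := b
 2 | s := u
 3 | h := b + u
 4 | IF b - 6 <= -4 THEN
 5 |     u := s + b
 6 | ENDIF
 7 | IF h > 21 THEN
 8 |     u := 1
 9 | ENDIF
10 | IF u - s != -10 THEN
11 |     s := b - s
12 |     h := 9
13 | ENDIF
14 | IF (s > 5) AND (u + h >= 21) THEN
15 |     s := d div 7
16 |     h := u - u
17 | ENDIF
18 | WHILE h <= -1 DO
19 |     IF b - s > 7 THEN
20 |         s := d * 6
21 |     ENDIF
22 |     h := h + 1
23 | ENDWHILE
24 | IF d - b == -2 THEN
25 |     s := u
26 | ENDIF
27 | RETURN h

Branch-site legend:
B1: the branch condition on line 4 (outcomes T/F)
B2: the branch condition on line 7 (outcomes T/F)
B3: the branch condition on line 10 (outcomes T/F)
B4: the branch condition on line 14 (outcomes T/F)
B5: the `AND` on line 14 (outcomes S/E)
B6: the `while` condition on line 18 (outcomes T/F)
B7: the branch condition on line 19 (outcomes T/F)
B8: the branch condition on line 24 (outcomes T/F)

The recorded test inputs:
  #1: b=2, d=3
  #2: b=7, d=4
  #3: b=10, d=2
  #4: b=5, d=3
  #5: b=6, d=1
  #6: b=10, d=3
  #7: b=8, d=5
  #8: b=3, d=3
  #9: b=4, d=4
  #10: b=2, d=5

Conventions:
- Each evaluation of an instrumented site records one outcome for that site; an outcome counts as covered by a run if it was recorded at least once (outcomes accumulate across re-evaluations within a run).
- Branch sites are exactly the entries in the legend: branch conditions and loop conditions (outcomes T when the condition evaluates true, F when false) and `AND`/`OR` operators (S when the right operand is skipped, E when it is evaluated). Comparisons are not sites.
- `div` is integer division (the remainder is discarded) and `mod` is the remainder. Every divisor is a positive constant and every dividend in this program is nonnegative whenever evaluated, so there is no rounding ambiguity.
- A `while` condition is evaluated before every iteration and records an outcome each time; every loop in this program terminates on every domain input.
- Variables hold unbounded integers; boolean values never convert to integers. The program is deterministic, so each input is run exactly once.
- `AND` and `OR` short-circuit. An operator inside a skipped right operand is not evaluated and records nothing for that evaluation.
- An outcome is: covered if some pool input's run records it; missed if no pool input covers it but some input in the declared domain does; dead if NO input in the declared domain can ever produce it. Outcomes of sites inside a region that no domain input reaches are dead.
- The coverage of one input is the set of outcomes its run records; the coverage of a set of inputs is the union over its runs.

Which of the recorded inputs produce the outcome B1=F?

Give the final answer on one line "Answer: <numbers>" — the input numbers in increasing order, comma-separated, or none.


input #1 (b=2, d=3): never hits B1=F
input #2 (b=7, d=4): hits B1=F
input #3 (b=10, d=2): hits B1=F
input #4 (b=5, d=3): hits B1=F
input #5 (b=6, d=1): hits B1=F
input #6 (b=10, d=3): hits B1=F
input #7 (b=8, d=5): hits B1=F
input #8 (b=3, d=3): hits B1=F
input #9 (b=4, d=4): hits B1=F
input #10 (b=2, d=5): never hits B1=F
Answer: 2, 3, 4, 5, 6, 7, 8, 9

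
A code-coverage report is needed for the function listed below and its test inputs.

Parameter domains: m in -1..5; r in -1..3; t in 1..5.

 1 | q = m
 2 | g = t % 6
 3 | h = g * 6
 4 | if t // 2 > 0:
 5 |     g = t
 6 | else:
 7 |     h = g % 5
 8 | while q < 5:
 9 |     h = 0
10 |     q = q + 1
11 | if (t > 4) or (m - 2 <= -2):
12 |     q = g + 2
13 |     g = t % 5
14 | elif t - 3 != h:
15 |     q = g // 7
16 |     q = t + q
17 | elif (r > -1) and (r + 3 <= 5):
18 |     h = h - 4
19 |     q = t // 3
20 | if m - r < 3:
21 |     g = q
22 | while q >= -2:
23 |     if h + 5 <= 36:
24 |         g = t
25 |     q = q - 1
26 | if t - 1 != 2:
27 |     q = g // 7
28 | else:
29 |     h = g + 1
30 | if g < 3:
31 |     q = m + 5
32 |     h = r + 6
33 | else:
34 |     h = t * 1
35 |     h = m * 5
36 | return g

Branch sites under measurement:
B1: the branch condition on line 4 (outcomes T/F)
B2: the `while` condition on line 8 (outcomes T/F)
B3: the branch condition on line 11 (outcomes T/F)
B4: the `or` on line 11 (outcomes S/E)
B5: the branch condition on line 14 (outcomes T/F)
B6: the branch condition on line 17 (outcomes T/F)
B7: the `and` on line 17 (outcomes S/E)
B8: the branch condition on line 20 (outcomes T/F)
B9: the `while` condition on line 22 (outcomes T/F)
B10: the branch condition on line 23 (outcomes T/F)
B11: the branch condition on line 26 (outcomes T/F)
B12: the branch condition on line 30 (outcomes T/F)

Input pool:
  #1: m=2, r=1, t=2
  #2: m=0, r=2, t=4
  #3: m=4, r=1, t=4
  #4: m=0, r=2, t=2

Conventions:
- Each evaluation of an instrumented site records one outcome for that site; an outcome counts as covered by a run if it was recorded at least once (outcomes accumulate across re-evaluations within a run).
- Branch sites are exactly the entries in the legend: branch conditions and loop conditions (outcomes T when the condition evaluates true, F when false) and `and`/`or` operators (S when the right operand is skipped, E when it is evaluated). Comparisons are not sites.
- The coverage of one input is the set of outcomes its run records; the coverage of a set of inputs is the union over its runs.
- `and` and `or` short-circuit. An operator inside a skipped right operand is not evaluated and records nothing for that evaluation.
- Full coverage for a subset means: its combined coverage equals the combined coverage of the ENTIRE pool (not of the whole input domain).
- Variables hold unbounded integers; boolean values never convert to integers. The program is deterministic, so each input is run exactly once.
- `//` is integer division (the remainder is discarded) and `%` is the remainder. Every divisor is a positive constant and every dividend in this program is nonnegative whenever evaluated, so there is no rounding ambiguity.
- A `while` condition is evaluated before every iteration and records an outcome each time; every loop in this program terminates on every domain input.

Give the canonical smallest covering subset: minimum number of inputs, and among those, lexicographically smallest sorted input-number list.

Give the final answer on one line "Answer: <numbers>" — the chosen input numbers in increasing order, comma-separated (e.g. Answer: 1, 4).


#1 (m=2, r=1, t=2) -> covered: B1=T, B2=T, B2=F, B3=F, B4=E, B5=T, B8=T, B9=T, B9=F, B10=T, B11=T, B12=T
#2 (m=0, r=2, t=4) -> covered: B1=T, B2=T, B2=F, B3=T, B4=E, B8=T, B9=T, B9=F, B10=T, B11=T, B12=F
#3 (m=4, r=1, t=4) -> covered: B1=T, B2=T, B2=F, B3=F, B4=E, B5=T, B8=F, B9=T, B9=F, B10=T, B11=T, B12=F
#4 (m=0, r=2, t=2) -> covered: B1=T, B2=T, B2=F, B3=T, B4=E, B8=T, B9=T, B9=F, B10=T, B11=T, B12=T
the full pool covers 15 outcomes: B1=T, B2=T, B2=F, B3=T, B3=F, B4=E, B5=T, B8=T, B8=F, B9=T, B9=F, B10=T, B11=T, B12=T, B12=F
size 1 is not enough: best union over all size-1 subsets is 12/15
at size 2, {3, 4} reaches all 15 outcomes; every lexicographically earlier size-2 subset fails
Answer: 3, 4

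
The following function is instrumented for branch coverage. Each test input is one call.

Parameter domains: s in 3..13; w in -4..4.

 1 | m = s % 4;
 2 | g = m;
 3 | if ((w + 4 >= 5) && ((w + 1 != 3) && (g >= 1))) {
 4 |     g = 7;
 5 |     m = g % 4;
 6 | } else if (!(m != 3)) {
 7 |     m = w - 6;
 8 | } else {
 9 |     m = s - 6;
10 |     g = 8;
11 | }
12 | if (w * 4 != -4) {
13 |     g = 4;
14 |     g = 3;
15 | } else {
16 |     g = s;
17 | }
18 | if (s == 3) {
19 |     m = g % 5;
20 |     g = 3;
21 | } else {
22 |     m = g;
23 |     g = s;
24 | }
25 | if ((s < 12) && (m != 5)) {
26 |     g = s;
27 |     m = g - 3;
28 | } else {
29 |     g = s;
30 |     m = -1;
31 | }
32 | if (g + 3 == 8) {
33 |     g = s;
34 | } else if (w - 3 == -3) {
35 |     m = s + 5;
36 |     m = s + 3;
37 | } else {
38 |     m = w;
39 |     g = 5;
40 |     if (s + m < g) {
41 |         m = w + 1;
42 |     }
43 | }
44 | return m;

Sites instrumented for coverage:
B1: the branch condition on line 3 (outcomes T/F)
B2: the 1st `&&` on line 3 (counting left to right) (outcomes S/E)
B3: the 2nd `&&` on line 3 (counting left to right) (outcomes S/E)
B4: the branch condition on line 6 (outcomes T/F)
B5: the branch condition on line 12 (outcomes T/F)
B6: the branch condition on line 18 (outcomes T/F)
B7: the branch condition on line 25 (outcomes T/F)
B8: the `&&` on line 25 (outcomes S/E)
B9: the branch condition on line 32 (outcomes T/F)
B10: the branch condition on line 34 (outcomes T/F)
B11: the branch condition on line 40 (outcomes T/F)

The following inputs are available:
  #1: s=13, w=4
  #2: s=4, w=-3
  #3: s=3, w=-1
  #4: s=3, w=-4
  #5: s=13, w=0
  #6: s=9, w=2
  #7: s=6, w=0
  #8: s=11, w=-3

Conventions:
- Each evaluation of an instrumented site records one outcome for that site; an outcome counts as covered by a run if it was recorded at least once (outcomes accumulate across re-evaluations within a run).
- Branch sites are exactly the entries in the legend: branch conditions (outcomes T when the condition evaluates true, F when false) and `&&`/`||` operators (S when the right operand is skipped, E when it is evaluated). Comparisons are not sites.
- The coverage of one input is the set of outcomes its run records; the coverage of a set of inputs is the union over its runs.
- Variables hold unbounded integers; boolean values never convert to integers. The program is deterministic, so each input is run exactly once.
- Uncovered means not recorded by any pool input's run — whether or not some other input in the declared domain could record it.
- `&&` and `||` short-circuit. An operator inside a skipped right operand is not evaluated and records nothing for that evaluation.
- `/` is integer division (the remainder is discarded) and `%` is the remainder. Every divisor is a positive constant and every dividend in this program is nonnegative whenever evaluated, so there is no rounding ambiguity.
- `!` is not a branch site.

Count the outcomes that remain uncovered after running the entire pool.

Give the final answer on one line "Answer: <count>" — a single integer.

test 1 (s=13, w=4) fires B2->E, B3->E, B1->T, B5->T, B6->F, B8->S, B7->F, B9->F, B10->F, B11->F; hits B1=T, B2=E, B3=E, B5=T, B6=F, B7=F, B8=S, B9=F, B10=F, B11=F
test 2 (s=4, w=-3) fires B2->S, B1->F, B4->F, B5->T, B6->F, B8->E, B7->T, B9->F, B10->F, B11->T; hits B1=F, B2=S, B4=F, B5=T, B6=F, B7=T, B8=E, B9=F, B10=F, B11=T
test 3 (s=3, w=-1) fires B2->S, B1->F, B4->T, B5->F, B6->T, B8->E, B7->T, B9->F, B10->F, B11->T; hits B1=F, B2=S, B4=T, B5=F, B6=T, B7=T, B8=E, B9=F, B10=F, B11=T
test 4 (s=3, w=-4) fires B2->S, B1->F, B4->T, B5->T, B6->T, B8->E, B7->T, B9->F, B10->F, B11->T; hits B1=F, B2=S, B4=T, B5=T, B6=T, B7=T, B8=E, B9=F, B10=F, B11=T
test 5 (s=13, w=0) fires B2->S, B1->F, B4->F, B5->T, B6->F, B8->S, B7->F, B9->F, B10->T; hits B1=F, B2=S, B4=F, B5=T, B6=F, B7=F, B8=S, B9=F, B10=T
test 6 (s=9, w=2) fires B2->E, B3->S, B1->F, B4->F, B5->T, B6->F, B8->E, B7->T, B9->F, B10->F, B11->F; hits B1=F, B2=E, B3=S, B4=F, B5=T, B6=F, B7=T, B8=E, B9=F, B10=F, B11=F
test 7 (s=6, w=0) fires B2->S, B1->F, B4->F, B5->T, B6->F, B8->E, B7->T, B9->F, B10->T; hits B1=F, B2=S, B4=F, B5=T, B6=F, B7=T, B8=E, B9=F, B10=T
test 8 (s=11, w=-3) fires B2->S, B1->F, B4->T, B5->T, B6->F, B8->E, B7->T, B9->F, B10->F, B11->F; hits B1=F, B2=S, B4=T, B5=T, B6=F, B7=T, B8=E, B9=F, B10=F, B11=F
union over the pool: B1=T, B1=F, B2=S, B2=E, B3=S, B3=E, B4=T, B4=F, B5=T, B5=F, B6=T, B6=F, B7=T, B7=F, B8=S, B8=E, B9=F, B10=T, B10=F, B11=T, B11=F
uncovered (1 of 22): B9=T

Answer: 1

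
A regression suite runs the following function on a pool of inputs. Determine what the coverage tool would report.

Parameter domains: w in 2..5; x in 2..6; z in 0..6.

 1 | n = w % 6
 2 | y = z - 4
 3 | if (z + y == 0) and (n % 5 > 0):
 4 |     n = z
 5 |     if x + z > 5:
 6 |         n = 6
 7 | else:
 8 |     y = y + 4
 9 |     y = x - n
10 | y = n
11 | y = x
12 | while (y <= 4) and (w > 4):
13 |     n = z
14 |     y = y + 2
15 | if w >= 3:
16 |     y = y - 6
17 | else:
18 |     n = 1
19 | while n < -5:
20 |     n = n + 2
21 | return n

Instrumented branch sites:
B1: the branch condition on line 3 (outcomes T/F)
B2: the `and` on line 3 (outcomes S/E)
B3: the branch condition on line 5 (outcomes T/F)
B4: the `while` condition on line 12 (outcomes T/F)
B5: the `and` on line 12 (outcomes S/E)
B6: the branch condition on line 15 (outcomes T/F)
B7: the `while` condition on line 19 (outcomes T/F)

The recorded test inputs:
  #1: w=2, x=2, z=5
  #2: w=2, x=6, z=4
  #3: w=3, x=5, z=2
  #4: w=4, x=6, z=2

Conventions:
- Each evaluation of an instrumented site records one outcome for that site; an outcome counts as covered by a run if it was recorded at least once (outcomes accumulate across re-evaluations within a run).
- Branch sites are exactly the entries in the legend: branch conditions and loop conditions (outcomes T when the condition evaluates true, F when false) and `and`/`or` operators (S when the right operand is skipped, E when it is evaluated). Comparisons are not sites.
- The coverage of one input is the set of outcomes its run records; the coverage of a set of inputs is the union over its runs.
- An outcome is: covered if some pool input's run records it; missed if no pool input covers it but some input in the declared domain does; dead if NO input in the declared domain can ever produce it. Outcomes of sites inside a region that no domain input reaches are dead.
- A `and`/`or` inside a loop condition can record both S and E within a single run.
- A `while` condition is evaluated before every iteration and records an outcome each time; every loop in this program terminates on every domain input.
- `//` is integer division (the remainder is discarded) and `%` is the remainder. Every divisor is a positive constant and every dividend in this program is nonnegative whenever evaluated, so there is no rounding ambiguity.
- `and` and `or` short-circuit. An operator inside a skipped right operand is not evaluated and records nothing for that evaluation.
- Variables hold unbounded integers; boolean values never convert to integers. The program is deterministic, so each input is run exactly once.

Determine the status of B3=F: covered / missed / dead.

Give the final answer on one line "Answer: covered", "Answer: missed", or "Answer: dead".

no pool input records B3=F
but domain input (w=2, x=2, z=2) does record it -> reachable, so missed

Answer: missed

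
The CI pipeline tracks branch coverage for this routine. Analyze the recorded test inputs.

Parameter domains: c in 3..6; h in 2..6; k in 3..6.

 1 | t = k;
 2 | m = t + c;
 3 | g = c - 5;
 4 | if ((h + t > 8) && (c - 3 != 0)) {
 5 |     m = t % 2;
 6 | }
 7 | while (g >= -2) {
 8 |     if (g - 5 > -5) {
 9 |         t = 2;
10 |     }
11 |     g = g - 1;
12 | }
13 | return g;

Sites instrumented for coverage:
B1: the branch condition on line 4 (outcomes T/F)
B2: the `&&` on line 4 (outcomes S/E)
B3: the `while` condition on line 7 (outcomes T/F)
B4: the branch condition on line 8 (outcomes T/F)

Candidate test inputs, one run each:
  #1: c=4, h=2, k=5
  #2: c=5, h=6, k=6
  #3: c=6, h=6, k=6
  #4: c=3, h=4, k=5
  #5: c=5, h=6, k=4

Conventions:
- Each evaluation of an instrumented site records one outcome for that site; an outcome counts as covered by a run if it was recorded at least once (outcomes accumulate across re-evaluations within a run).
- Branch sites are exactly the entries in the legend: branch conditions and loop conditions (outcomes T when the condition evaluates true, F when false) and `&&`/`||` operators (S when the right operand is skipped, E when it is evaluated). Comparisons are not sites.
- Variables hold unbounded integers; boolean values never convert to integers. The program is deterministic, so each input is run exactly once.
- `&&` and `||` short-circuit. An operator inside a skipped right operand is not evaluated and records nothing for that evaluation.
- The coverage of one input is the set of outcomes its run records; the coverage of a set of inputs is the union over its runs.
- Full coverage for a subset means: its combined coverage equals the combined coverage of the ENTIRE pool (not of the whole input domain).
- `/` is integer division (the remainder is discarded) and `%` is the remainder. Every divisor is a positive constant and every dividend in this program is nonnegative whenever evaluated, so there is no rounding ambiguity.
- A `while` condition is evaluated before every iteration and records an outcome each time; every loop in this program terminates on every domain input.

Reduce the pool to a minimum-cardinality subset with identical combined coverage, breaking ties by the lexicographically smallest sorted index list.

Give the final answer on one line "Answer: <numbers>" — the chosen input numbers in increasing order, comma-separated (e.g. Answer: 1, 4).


run #1 (c=4, h=2, k=5) records B1=F, B2=S, B3=T, B3=F, B4=F
run #2 (c=5, h=6, k=6) records B1=T, B2=E, B3=T, B3=F, B4=F
run #3 (c=6, h=6, k=6) records B1=T, B2=E, B3=T, B3=F, B4=T, B4=F
run #4 (c=3, h=4, k=5) records B1=F, B2=E, B3=T, B3=F, B4=F
run #5 (c=5, h=6, k=4) records B1=T, B2=E, B3=T, B3=F, B4=F
pool-wide coverage (8 outcomes): B1=T, B1=F, B2=S, B2=E, B3=T, B3=F, B4=T, B4=F
checked all size-1 subsets: none covers 8 outcomes (max 6/8)
the canonical winner is {1, 3}: size 2, full 8-outcome coverage, earliest index list among size-2 covers
Answer: 1, 3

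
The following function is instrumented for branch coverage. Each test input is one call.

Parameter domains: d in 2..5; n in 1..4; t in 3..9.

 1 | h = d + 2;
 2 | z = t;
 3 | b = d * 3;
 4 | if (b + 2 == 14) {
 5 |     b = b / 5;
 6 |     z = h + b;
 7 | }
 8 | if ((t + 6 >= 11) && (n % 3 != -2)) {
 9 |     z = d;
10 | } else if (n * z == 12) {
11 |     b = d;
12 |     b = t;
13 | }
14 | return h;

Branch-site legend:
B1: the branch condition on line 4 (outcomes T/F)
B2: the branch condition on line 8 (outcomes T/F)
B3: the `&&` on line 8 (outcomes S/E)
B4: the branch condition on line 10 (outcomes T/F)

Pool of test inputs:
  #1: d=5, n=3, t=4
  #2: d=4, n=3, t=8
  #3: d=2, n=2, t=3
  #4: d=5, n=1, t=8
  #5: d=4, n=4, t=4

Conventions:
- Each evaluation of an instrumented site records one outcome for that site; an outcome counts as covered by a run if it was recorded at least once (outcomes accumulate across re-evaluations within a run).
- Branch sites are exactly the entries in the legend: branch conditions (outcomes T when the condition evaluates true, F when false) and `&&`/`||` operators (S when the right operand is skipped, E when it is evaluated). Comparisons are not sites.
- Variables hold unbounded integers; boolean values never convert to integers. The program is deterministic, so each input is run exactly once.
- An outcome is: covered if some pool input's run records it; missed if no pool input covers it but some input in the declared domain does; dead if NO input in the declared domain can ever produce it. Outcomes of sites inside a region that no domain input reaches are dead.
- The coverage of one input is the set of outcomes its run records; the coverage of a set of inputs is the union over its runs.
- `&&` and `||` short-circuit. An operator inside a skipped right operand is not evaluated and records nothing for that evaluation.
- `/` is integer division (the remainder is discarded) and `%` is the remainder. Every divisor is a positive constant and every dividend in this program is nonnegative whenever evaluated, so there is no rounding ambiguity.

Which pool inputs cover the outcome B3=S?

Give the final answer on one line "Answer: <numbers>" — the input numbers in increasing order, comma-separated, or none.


input #1 (d=5, n=3, t=4): covers B3=S
input #2 (d=4, n=3, t=8): misses B3=S
input #3 (d=2, n=2, t=3): covers B3=S
input #4 (d=5, n=1, t=8): misses B3=S
input #5 (d=4, n=4, t=4): covers B3=S
Answer: 1, 3, 5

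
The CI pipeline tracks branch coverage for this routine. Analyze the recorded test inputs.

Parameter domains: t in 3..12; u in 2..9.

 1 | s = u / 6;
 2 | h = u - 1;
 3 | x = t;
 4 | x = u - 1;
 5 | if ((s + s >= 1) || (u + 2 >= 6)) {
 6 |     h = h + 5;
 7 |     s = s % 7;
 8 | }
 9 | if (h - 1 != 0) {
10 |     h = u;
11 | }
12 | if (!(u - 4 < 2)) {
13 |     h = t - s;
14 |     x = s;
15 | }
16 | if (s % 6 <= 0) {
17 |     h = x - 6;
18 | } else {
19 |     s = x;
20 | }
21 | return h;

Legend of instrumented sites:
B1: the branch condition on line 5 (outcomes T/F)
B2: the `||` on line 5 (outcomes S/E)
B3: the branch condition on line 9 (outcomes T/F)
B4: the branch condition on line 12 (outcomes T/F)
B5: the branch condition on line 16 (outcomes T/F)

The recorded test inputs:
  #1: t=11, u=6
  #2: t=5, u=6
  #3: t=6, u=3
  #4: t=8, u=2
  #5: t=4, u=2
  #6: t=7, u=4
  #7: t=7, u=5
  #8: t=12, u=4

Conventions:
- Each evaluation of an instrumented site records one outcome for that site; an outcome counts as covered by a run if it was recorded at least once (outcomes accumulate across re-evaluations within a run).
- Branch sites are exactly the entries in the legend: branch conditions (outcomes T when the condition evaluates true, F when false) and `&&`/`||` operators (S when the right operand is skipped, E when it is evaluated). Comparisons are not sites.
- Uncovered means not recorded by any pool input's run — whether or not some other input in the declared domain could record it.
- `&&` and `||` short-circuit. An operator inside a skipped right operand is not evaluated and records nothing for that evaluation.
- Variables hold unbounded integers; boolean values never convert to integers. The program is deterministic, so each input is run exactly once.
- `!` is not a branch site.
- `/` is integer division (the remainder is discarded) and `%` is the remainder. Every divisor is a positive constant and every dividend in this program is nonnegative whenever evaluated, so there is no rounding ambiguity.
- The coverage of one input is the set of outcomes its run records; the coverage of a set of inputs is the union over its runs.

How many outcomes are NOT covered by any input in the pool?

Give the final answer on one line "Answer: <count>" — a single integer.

#1 (t=11, u=6) -> covered: B1=T, B2=S, B3=T, B4=T, B5=F
#2 (t=5, u=6) -> covered: B1=T, B2=S, B3=T, B4=T, B5=F
#3 (t=6, u=3) -> covered: B1=F, B2=E, B3=T, B4=F, B5=T
#4 (t=8, u=2) -> covered: B1=F, B2=E, B3=F, B4=F, B5=T
#5 (t=4, u=2) -> covered: B1=F, B2=E, B3=F, B4=F, B5=T
#6 (t=7, u=4) -> covered: B1=T, B2=E, B3=T, B4=F, B5=T
#7 (t=7, u=5) -> covered: B1=T, B2=E, B3=T, B4=F, B5=T
#8 (t=12, u=4) -> covered: B1=T, B2=E, B3=T, B4=F, B5=T
union over the pool: B1=T, B1=F, B2=S, B2=E, B3=T, B3=F, B4=T, B4=F, B5=T, B5=F
uncovered (0 of 10): none

Answer: 0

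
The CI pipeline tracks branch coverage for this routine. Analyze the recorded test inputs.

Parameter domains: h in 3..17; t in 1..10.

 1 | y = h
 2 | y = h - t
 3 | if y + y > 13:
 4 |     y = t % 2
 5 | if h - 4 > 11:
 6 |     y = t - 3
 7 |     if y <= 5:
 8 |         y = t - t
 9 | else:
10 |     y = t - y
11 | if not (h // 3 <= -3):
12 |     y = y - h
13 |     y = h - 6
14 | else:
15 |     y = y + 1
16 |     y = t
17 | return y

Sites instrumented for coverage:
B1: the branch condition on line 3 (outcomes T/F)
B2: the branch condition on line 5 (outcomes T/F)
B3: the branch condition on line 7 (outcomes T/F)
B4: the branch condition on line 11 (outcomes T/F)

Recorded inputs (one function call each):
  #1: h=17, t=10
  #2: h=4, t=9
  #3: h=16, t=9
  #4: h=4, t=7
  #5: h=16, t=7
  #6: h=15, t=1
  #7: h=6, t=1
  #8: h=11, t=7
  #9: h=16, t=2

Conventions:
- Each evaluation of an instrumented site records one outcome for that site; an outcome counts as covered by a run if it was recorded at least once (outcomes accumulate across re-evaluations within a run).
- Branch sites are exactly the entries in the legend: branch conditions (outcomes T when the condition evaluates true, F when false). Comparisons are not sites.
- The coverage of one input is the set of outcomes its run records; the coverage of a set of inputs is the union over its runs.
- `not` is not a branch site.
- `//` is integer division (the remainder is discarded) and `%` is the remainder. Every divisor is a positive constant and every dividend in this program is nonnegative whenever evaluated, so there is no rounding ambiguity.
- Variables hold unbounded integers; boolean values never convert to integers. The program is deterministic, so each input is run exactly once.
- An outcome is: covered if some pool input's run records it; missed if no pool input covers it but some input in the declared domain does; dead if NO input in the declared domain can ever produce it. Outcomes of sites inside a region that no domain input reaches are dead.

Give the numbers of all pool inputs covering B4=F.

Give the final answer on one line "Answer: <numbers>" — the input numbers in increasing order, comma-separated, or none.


input #1 (h=17, t=10): does not record B4=F
input #2 (h=4, t=9): does not record B4=F
input #3 (h=16, t=9): does not record B4=F
input #4 (h=4, t=7): does not record B4=F
input #5 (h=16, t=7): does not record B4=F
input #6 (h=15, t=1): does not record B4=F
input #7 (h=6, t=1): does not record B4=F
input #8 (h=11, t=7): does not record B4=F
input #9 (h=16, t=2): does not record B4=F
Answer: none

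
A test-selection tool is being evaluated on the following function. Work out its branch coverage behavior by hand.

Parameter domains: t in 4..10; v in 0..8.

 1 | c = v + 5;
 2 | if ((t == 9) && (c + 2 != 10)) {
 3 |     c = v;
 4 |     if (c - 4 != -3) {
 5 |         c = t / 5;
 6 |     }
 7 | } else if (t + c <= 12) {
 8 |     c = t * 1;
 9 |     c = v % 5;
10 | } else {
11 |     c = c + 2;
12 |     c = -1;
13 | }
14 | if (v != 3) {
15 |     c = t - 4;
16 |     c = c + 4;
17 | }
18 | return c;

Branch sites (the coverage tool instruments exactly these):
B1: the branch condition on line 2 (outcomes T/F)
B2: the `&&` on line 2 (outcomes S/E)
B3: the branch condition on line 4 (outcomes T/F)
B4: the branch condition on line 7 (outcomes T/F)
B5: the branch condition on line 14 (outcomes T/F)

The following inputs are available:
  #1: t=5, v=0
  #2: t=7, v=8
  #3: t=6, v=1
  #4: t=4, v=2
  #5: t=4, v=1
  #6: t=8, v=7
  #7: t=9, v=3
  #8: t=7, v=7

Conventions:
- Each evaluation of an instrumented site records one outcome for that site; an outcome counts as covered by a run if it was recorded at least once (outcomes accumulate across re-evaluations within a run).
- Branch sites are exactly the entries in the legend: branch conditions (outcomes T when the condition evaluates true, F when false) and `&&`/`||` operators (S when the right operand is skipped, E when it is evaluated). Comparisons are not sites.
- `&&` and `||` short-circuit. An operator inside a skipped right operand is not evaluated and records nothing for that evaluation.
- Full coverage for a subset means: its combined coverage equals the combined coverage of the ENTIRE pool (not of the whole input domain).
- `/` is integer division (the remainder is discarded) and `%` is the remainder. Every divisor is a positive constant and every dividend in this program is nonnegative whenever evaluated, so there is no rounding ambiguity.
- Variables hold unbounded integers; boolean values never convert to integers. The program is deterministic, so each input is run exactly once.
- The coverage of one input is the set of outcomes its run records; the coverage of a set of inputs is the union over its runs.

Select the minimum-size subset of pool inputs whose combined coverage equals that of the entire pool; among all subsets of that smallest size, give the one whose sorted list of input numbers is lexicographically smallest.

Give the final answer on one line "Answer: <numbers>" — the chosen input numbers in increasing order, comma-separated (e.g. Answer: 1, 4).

#1 (t=5, v=0) -> covered: B1=F, B2=S, B4=T, B5=T
#2 (t=7, v=8) -> covered: B1=F, B2=S, B4=F, B5=T
#3 (t=6, v=1) -> covered: B1=F, B2=S, B4=T, B5=T
#4 (t=4, v=2) -> covered: B1=F, B2=S, B4=T, B5=T
#5 (t=4, v=1) -> covered: B1=F, B2=S, B4=T, B5=T
#6 (t=8, v=7) -> covered: B1=F, B2=S, B4=F, B5=T
#7 (t=9, v=3) -> covered: B1=F, B2=E, B4=F, B5=F
#8 (t=7, v=7) -> covered: B1=F, B2=S, B4=F, B5=T
union over all inputs: B1=F, B2=S, B2=E, B4=T, B4=F, B5=T, B5=F (7 outcomes)
every size-1 subset falls short of the 7 outcomes (best: 4/7)
size 2: inputs {1, 7} cover all 7 outcomes, and no lexicographically smaller subset of this size does

Answer: 1, 7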